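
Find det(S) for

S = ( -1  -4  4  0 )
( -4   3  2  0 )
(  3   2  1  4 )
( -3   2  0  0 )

Expand along column 4 (it has 3 zeros):
  − (4) · M_34   where M_34 = det([-1 -4 4; -4 3 2; -3 2 0]) = 32
det = (-1)·(4)·(32) = -128

|S| = -128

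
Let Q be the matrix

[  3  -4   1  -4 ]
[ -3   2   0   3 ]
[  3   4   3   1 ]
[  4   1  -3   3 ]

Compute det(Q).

det(Q) = -193

Expand along row 2 (it has 1 zero):
  − (-3) · M_21   where M_21 = det([-4 1 -4; 4 3 1; 1 -3 3]) = 1
  + (2) · M_22   where M_22 = det([3 1 -4; 3 3 1; 4 -3 3]) = 115
  + (3) · M_24   where M_24 = det([3 -4 1; 3 4 3; 4 1 -3]) = -142
det = (-1)·(-3)·(1) + (+1)·(2)·(115) + (+1)·(3)·(-142) = -193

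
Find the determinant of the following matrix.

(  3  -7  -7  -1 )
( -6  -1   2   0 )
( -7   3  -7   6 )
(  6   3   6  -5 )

-1434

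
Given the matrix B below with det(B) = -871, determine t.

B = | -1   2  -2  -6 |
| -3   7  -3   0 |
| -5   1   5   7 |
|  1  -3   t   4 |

Expanding along the row containing t, det(B) is linear in t: det(B) = (199)·t + (-473).
Set (199)·t + (-473) = -871  ⇒  (199)·t = -398  ⇒  t = -2.

-2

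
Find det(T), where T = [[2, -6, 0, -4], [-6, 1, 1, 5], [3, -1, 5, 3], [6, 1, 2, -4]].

Expand along row 1 (it has 1 zero):
  + (2) · M_11   where M_11 = det([1 1 5; -1 5 3; 1 2 -4]) = -62
  − (-6) · M_12   where M_12 = det([-6 1 5; 3 5 3; 6 2 -4]) = 66
  − (-4) · M_14   where M_14 = det([-6 1 1; 3 -1 5; 6 1 2]) = 75
det = (+1)·(2)·(-62) + (-1)·(-6)·(66) + (-1)·(-4)·(75) = 572

|T| = 572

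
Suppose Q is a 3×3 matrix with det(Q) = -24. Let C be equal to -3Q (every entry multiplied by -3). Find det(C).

For a 3×3 matrix, det(-3Q) = (-3)^3·det(Q) = -27·det(Q).
det(C) = (-27)·(-24) = 648

det(C) = 648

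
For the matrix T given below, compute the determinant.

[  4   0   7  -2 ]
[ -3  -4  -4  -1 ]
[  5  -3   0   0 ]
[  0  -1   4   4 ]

det(T) = 975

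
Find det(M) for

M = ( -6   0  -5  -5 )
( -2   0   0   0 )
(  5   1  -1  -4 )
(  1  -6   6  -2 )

Expand along row 2 (it has 3 zeros):
  − (-2) · M_21   where M_21 = det([0 -5 -5; 1 -1 -4; -6 6 -2]) = -130
det = (-1)·(-2)·(-130) = -260

-260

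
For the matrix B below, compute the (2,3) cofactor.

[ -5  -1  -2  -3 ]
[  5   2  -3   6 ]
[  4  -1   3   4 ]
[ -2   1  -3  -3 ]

Delete row 2 and column 3; the remaining 3×3 submatrix is [-5 -1 -3; 4 -1 4; -2 1 -3].
Its determinant is -5.
The cofactor carries sign (−1)^(2+3) = −1, so C_{2,3} = −(-5) = 5.

5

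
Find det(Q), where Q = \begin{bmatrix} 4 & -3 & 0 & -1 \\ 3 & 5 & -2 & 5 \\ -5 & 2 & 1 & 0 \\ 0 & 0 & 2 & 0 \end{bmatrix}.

-8

Expand along row 4 (it has 3 zeros):
  − (2) · M_43   where M_43 = det([4 -3 -1; 3 5 5; -5 2 0]) = 4
det = (-1)·(2)·(4) = -8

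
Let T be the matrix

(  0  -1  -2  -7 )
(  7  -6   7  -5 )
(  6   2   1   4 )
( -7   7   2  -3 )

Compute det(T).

4069

Expand along row 1 (it has 1 zero):
  − (-1) · M_12   where M_12 = det([7 7 -5; 6 1 4; -7 2 -3]) = -242
  + (-2) · M_13   where M_13 = det([7 -6 -5; 6 2 4; -7 7 -3]) = -458
  − (-7) · M_14   where M_14 = det([7 -6 7; 6 2 1; -7 7 2]) = 485
det = (-1)·(-1)·(-242) + (+1)·(-2)·(-458) + (-1)·(-7)·(485) = 4069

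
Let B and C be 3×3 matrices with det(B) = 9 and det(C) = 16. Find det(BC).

The determinant is 144.

det(BC) = det(B)·det(C) = (9)·(16) = 144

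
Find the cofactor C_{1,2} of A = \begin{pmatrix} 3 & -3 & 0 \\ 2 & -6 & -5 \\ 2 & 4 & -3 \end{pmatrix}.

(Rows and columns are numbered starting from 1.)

The cofactor is -4.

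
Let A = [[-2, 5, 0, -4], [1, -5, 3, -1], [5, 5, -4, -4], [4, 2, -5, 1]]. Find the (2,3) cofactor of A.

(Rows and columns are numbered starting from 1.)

Delete row 2 and column 3; the remaining 3×3 submatrix is [-2 5 -4; 5 5 -4; 4 2 1].
Its determinant is -91.
The cofactor carries sign (−1)^(2+3) = −1, so C_{2,3} = −(-91) = 91.

91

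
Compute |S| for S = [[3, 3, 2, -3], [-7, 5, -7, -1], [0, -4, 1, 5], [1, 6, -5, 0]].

The determinant is 429.

Expand along row 3 (it has 1 zero):
  − (-4) · M_32   where M_32 = det([3 2 -3; -7 -7 -1; 1 -5 0]) = -143
  + (1) · M_33   where M_33 = det([3 3 -3; -7 5 -1; 1 6 0]) = 156
  − (5) · M_34   where M_34 = det([3 3 2; -7 5 -7; 1 6 -5]) = -169
det = (-1)·(-4)·(-143) + (+1)·(1)·(156) + (-1)·(5)·(-169) = 429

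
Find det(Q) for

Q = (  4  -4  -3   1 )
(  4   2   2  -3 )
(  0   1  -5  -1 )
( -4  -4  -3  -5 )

Expand along row 3 (it has 1 zero):
  − (1) · M_32   where M_32 = det([4 -3 1; 4 2 -3; -4 -3 -5]) = -176
  + (-5) · M_33   where M_33 = det([4 -4 1; 4 2 -3; -4 -4 -5]) = -224
  − (-1) · M_34   where M_34 = det([4 -4 -3; 4 2 2; -4 -4 -3]) = 16
det = (-1)·(1)·(-176) + (+1)·(-5)·(-224) + (-1)·(-1)·(16) = 1312

1312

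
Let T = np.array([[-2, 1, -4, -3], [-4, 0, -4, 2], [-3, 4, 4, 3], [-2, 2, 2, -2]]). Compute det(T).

|T| = -260

Expand along row 2 (it has 1 zero):
  − (-4) · M_21   where M_21 = det([1 -4 -3; 4 4 3; 2 2 -2]) = -70
  − (-4) · M_23   where M_23 = det([-2 1 -3; -3 4 3; -2 2 -2]) = 10
  + (2) · M_24   where M_24 = det([-2 1 -4; -3 4 4; -2 2 2]) = -10
det = (-1)·(-4)·(-70) + (-1)·(-4)·(10) + (+1)·(2)·(-10) = -260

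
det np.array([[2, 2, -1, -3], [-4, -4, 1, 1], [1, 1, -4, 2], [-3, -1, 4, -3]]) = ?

-84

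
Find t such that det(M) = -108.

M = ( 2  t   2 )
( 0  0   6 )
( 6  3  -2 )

Expanding along the row containing t, det(M) is linear in t: det(M) = (36)·t + (-36).
Set (36)·t + (-36) = -108  ⇒  (36)·t = -72  ⇒  t = -2.

-2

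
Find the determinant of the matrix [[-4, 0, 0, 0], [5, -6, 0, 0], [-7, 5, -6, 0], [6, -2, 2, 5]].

The determinant is -720.

The matrix is lower triangular, so the determinant is the product of the diagonal entries:
det = (-4) · (-6) · (-6) · (5) = -720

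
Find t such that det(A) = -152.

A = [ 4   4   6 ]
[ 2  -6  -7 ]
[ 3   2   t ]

Expanding along the row containing t, det(A) is linear in t: det(A) = (-32)·t + (104).
Set (-32)·t + (104) = -152  ⇒  (-32)·t = -256  ⇒  t = 8.

8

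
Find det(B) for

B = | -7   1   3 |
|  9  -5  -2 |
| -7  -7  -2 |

Expand along column 1:
  + (-7) · |-5 -2; -7 -2| = (-7)·(10 − 14) = 28
  − 9 · |1 3; -7 -2| = −9·(-2 − (-21)) = -171
  + (-7) · |1 3; -5 -2| = (-7)·(-2 − (-15)) = -91
Sum: (28) + (-171) + (-91) = -234

The determinant is -234.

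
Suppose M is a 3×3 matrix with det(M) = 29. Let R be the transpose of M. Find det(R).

|R| = 29

det(Mᵀ) = det(M).
det(R) = (1)·(29) = 29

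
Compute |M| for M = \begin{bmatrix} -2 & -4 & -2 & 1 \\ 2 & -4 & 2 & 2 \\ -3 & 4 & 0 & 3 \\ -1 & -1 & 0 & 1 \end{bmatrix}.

Expand along column 3 (it has 2 zeros):
  + (-2) · M_13   where M_13 = det([2 -4 2; -3 4 3; -1 -1 1]) = 28
  − (2) · M_23   where M_23 = det([-2 -4 1; -3 4 3; -1 -1 1]) = -7
det = (+1)·(-2)·(28) + (-1)·(2)·(-7) = -42

The determinant is -42.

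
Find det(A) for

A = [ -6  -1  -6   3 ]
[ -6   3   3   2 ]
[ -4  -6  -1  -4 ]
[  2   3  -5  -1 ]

Expand along row 1:
  + (-6) · M_11   where M_11 = det([3 3 2; -6 -1 -4; 3 -5 -1]) = -45
  − (-1) · M_12   where M_12 = det([-6 3 2; -4 -1 -4; 2 -5 -1]) = 122
  + (-6) · M_13   where M_13 = det([-6 3 2; -4 -6 -4; 2 3 -1]) = -144
  − (3) · M_14   where M_14 = det([-6 3 3; -4 -6 -1; 2 3 -5]) = -264
det = (+1)·(-6)·(-45) + (-1)·(-1)·(122) + (+1)·(-6)·(-144) + (-1)·(3)·(-264) = 2048

|A| = 2048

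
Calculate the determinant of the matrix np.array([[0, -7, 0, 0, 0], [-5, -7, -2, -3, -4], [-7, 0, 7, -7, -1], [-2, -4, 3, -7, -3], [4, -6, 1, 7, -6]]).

Expand along row 1 (it has 4 zeros):
  − (-7) · M_12   where M_12 = det([-5 -2 -3 -4; -7 7 -7 -1; -2 3 -7 -3; 4 1 7 -6]) = -2751
det = (-1)·(-7)·(-2751) = -19257

-19257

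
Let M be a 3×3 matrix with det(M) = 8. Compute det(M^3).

The determinant is 512.

det(M^3) = (det M)^3 = (8)^3 = 512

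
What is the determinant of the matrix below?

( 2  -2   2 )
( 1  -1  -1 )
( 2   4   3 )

Expand along row 1:
  + 2 · |-1 -1; 4 3| = 2·(-3 − (-4)) = 2
  − (-2) · |1 -1; 2 3| = −(-2)·(3 − (-2)) = 10
  + 2 · |1 -1; 2 4| = 2·(4 − (-2)) = 12
Sum: (2) + (10) + (12) = 24

24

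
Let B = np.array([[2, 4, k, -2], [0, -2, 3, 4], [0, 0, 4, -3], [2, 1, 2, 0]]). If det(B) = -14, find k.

Expanding along the column containing k, det(B) is linear in k: det(B) = (12)·k + (94).
Set (12)·k + (94) = -14  ⇒  (12)·k = -108  ⇒  k = -9.

k = -9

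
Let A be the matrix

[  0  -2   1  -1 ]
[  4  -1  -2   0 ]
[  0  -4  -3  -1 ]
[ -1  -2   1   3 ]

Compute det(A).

|A| = -160

Expand along column 1 (it has 2 zeros):
  − (4) · M_21   where M_21 = det([-2 1 -1; -4 -3 -1; -2 1 3]) = 40
  − (-1) · M_41   where M_41 = det([-2 1 -1; -1 -2 0; -4 -3 -1]) = 0
det = (-1)·(4)·(40) + (-1)·(-1)·(0) = -160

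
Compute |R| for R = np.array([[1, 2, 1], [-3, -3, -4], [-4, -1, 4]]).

Expand along column 1:
  + 1 · |-3 -4; -1 4| = 1·(-12 − 4) = -16
  − (-3) · |2 1; -1 4| = −(-3)·(8 − (-1)) = 27
  + (-4) · |2 1; -3 -4| = (-4)·(-8 − (-3)) = 20
Sum: (-16) + (27) + (20) = 31

31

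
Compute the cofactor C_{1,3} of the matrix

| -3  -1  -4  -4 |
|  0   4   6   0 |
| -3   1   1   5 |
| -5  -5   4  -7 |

-184

Delete row 1 and column 3; the remaining 3×3 submatrix is [0 4 0; -3 1 5; -5 -5 -7].
Its determinant is -184.
The cofactor carries sign (−1)^(1+3) = +1, so C_{1,3} = +(-184) = -184.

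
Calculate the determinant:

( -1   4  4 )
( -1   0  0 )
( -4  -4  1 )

Expand along row 2:
  − (-1) · |4 4; -4 1| = −(-1)·(4 − (-16)) = 20

20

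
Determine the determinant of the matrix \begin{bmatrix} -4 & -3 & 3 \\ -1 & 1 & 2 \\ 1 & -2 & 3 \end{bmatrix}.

The determinant is -40.

Expand along row 1:
  + (-4) · |1 2; -2 3| = (-4)·(3 − (-4)) = -28
  − (-3) · |-1 2; 1 3| = −(-3)·(-3 − 2) = -15
  + 3 · |-1 1; 1 -2| = 3·(2 − 1) = 3
Sum: (-28) + (-15) + (3) = -40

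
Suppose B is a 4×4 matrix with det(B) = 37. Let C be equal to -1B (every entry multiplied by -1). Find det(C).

37

For a 4×4 matrix, det(-1B) = (-1)^4·det(B) = 1·det(B).
det(C) = (1)·(37) = 37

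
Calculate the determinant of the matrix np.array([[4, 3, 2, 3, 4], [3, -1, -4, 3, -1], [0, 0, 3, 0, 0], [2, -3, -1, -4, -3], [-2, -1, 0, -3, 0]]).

Expand along row 3 (it has 4 zeros):
  + (3) · M_33   where M_33 = det([4 3 3 4; 3 -1 3 -1; 2 -3 -4 -3; -2 -1 -3 0]) = 108
det = (+1)·(3)·(108) = 324

324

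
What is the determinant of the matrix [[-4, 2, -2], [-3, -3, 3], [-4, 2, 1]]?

Expand along row 1:
  + (-4) · |-3 3; 2 1| = (-4)·(-3 − 6) = 36
  − 2 · |-3 3; -4 1| = −2·(-3 − (-12)) = -18
  + (-2) · |-3 -3; -4 2| = (-2)·(-6 − 12) = 36
Sum: (36) + (-18) + (36) = 54

54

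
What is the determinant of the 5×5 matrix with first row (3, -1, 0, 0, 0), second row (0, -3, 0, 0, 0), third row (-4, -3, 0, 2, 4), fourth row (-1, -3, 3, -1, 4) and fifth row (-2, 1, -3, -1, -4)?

The matrix is block lower-triangular with a 2×2 block and a 3×3 block on the diagonal, so its determinant equals the product of the determinants of the diagonal blocks.
det of the 2×2 block = -9
det of the 3×3 block = -24
det = (-9)·(-24) = 216

216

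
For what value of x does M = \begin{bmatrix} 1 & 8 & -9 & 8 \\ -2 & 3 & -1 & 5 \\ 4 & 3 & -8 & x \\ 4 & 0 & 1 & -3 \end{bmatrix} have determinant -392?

Expanding along the column containing x, det(M) is linear in x: det(M) = (-95)·x + (-12).
Set (-95)·x + (-12) = -392  ⇒  (-95)·x = -380  ⇒  x = 4.

4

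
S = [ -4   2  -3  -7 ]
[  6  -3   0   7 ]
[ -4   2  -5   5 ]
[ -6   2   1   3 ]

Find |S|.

Expand along row 2 (it has 1 zero):
  − (6) · M_21   where M_21 = det([2 -3 -7; 2 -5 5; 2 1 3]) = -136
  + (-3) · M_22   where M_22 = det([-4 -3 -7; -4 -5 5; -6 1 3]) = 372
  + (7) · M_24   where M_24 = det([-4 2 -3; -4 2 -5; -6 2 1]) = 8
det = (-1)·(6)·(-136) + (+1)·(-3)·(372) + (+1)·(7)·(8) = -244

-244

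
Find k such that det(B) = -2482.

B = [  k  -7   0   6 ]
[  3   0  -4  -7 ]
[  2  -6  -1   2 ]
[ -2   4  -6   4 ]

7

Expanding along the column containing k, det(B) is linear in k: det(B) = (-408)·k + (374).
Set (-408)·k + (374) = -2482  ⇒  (-408)·k = -2856  ⇒  k = 7.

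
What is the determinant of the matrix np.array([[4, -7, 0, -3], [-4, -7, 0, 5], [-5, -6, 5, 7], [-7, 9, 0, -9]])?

Expand along column 3 (it has 3 zeros):
  + (5) · M_33   where M_33 = det([4 -7 -3; -4 -7 5; -7 9 -9]) = 824
det = (+1)·(5)·(824) = 4120

The determinant is 4120.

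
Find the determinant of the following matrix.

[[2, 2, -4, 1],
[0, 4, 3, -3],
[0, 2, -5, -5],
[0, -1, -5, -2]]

24

Expand along column 1 (it has 3 zeros):
  + (2) · M_11   where M_11 = det([4 3 -3; 2 -5 -5; -1 -5 -2]) = 12
det = (+1)·(2)·(12) = 24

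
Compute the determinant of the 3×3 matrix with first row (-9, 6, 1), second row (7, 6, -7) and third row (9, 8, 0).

-880

Expand along row 3:
  + 9 · |6 1; 6 -7| = 9·(-42 − 6) = -432
  − 8 · |-9 1; 7 -7| = −8·(63 − 7) = -448
Sum: (-432) + (-448) = -880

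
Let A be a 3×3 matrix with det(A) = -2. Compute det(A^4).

16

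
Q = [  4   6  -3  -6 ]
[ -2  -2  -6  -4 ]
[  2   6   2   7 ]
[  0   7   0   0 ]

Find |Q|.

-1414

Expand along row 4 (it has 3 zeros):
  + (7) · M_42   where M_42 = det([4 -3 -6; -2 -6 -4; 2 2 7]) = -202
det = (+1)·(7)·(-202) = -1414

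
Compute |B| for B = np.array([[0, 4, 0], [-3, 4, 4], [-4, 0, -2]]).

Expand along row 1:
  − 4 · |-3 4; -4 -2| = −4·(6 − (-16)) = -88

-88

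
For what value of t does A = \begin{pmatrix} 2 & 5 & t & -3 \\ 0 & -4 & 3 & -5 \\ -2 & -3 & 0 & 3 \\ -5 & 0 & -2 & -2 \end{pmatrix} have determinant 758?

Expanding along the row containing t, det(A) is linear in t: det(A) = (151)·t + (154).
Set (151)·t + (154) = 758  ⇒  (151)·t = 604  ⇒  t = 4.

t = 4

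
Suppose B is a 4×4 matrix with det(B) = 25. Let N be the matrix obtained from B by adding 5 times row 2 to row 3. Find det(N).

Adding a multiple of one row to another leaves the determinant unchanged.
det(N) = (1)·(25) = 25

|N| = 25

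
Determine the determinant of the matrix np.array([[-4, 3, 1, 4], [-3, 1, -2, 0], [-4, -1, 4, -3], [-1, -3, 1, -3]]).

Expand along row 2 (it has 1 zero):
  − (-3) · M_21   where M_21 = det([3 1 4; -1 4 -3; -3 1 -3]) = 23
  + (1) · M_22   where M_22 = det([-4 1 4; -4 4 -3; -1 1 -3]) = 27
  − (-2) · M_23   where M_23 = det([-4 3 4; -4 -1 -3; -1 -3 -3]) = 41
det = (-1)·(-3)·(23) + (+1)·(1)·(27) + (-1)·(-2)·(41) = 178

178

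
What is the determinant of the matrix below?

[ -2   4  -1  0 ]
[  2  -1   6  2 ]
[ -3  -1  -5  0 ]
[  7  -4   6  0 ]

-70

Expand along column 4 (it has 3 zeros):
  + (2) · M_24   where M_24 = det([-2 4 -1; -3 -1 -5; 7 -4 6]) = -35
det = (+1)·(2)·(-35) = -70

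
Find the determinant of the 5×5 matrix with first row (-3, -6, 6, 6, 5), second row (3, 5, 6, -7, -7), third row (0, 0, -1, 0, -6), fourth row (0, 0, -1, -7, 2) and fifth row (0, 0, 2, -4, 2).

-306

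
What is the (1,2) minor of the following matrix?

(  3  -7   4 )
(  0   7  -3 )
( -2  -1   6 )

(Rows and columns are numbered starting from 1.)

The minor is -6.

Delete row 1 and column 2; the remaining 2×2 submatrix is [0 -3; -2 6].
Its determinant is 0·6 − (-3)·(-2) = -6.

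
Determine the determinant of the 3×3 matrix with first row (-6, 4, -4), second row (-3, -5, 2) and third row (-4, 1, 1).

Expand along column 1:
  + (-6) · |-5 2; 1 1| = (-6)·(-5 − 2) = 42
  − (-3) · |4 -4; 1 1| = −(-3)·(4 − (-4)) = 24
  + (-4) · |4 -4; -5 2| = (-4)·(8 − 20) = 48
Sum: (42) + (24) + (48) = 114

The determinant is 114.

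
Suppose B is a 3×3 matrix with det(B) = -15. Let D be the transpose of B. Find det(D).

det(Bᵀ) = det(B).
det(D) = (1)·(-15) = -15

The determinant is -15.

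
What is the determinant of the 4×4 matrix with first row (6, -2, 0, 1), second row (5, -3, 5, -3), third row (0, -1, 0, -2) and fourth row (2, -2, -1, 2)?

Expand along row 3 (it has 2 zeros):
  − (-1) · M_32   where M_32 = det([6 0 1; 5 5 -3; 2 -1 2]) = 27
  − (-2) · M_34   where M_34 = det([6 -2 0; 5 -3 5; 2 -2 -1]) = 48
det = (-1)·(-1)·(27) + (-1)·(-2)·(48) = 123

123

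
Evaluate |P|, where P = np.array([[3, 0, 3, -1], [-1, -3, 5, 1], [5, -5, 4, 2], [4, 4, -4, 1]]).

|P| = 319

Expand along row 1 (it has 1 zero):
  + (3) · M_11   where M_11 = det([-3 5 1; -5 4 2; 4 -4 1]) = 33
  + (3) · M_13   where M_13 = det([-1 -3 1; 5 -5 2; 4 4 1]) = 44
  − (-1) · M_14   where M_14 = det([-1 -3 5; 5 -5 4; 4 4 -4]) = 88
det = (+1)·(3)·(33) + (+1)·(3)·(44) + (-1)·(-1)·(88) = 319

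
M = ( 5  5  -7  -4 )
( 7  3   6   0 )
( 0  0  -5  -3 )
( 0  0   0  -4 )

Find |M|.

M is block upper-triangular with a 2×2 block and a 2×2 block on the diagonal, so its determinant equals the product of the determinants of the diagonal blocks.
det of the 2×2 block = -20
det of the 2×2 block = 20
det = (-20)·(20) = -400

The determinant is -400.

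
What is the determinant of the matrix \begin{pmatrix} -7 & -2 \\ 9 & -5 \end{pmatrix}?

The determinant is 53.

det = (-7)·(-5) − (-2)·9 = 35 − (-18) = 53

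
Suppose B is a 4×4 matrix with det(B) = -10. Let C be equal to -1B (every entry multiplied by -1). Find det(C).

For a 4×4 matrix, det(-1B) = (-1)^4·det(B) = 1·det(B).
det(C) = (1)·(-10) = -10

det(C) = -10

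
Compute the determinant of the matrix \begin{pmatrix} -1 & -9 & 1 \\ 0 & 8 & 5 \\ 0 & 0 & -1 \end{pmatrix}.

The matrix is upper triangular, so the determinant is the product of the diagonal entries:
det = (-1) · (8) · (-1) = 8

8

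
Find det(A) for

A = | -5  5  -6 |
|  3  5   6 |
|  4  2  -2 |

|A| = 344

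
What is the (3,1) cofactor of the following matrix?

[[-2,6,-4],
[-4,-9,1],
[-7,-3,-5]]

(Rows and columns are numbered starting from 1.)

The cofactor is -30.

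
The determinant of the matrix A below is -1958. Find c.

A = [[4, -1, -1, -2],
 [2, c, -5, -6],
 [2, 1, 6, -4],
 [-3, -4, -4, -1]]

Expanding along the row containing c, det(A) is linear in c: det(A) = (-122)·c + (-860).
Set (-122)·c + (-860) = -1958  ⇒  (-122)·c = -1098  ⇒  c = 9.

c = 9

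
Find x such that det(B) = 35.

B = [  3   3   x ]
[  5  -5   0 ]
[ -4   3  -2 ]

Expanding along the column containing x, det(B) is linear in x: det(B) = (-5)·x + (60).
Set (-5)·x + (60) = 35  ⇒  (-5)·x = -25  ⇒  x = 5.

5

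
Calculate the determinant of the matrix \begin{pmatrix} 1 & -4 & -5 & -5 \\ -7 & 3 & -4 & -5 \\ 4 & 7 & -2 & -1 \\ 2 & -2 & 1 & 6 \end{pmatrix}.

2131

Expand along row 1:
  + (1) · M_11   where M_11 = det([3 -4 -5; 7 -2 -1; -2 1 6]) = 112
  − (-4) · M_12   where M_12 = det([-7 -4 -5; 4 -2 -1; 2 1 6]) = 141
  + (-5) · M_13   where M_13 = det([-7 3 -5; 4 7 -1; 2 -2 6]) = -248
  − (-5) · M_14   where M_14 = det([-7 3 -4; 4 7 -2; 2 -2 1]) = 43
det = (+1)·(1)·(112) + (-1)·(-4)·(141) + (+1)·(-5)·(-248) + (-1)·(-5)·(43) = 2131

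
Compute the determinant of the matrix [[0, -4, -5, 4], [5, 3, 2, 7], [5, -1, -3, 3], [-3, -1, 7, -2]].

Expand along row 1 (it has 1 zero):
  − (-4) · M_12   where M_12 = det([5 2 7; 5 -3 3; -3 7 -2]) = 109
  + (-5) · M_13   where M_13 = det([5 3 7; 5 -1 3; -3 -1 -2]) = -28
  − (4) · M_14   where M_14 = det([5 3 2; 5 -1 -3; -3 -1 7]) = -144
det = (-1)·(-4)·(109) + (+1)·(-5)·(-28) + (-1)·(4)·(-144) = 1152

The determinant is 1152.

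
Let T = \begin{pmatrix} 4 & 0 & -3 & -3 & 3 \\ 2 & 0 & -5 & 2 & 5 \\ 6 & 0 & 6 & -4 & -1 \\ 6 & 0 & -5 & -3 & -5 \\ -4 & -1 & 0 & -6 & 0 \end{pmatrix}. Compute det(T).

Expand along column 2 (it has 4 zeros):
  − (-1) · M_52   where M_52 = det([4 -3 -3 3; 2 -5 2 5; 6 6 -4 -1; 6 -5 -3 -5]) = 1610
det = (-1)·(-1)·(1610) = 1610

1610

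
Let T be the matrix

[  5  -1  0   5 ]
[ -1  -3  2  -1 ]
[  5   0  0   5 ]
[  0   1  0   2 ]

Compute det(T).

Expand along column 3 (it has 3 zeros):
  − (2) · M_23   where M_23 = det([5 -1 5; 5 0 5; 0 1 2]) = 10
det = (-1)·(2)·(10) = -20

The determinant is -20.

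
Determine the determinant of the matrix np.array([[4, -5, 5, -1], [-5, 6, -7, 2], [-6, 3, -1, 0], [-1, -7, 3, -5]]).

Expand along row 3 (it has 1 zero):
  + (-6) · M_31   where M_31 = det([-5 5 -1; 6 -7 2; -7 3 -5]) = -34
  − (3) · M_32   where M_32 = det([4 5 -1; -5 -7 2; -1 3 -5]) = 3
  + (-1) · M_33   where M_33 = det([4 -5 -1; -5 6 2; -1 -7 -5]) = 30
det = (+1)·(-6)·(-34) + (-1)·(3)·(3) + (+1)·(-1)·(30) = 165

165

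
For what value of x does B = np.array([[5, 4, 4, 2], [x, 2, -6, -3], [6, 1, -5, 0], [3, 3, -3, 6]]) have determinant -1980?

-4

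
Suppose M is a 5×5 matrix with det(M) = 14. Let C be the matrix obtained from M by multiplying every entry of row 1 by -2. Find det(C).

|C| = -28

Scaling one row by -2 multiplies the determinant by -2.
det(C) = (-2)·(14) = -28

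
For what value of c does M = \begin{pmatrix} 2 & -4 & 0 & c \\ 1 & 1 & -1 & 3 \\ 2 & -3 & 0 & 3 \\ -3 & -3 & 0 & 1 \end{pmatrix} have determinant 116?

Expanding along the column containing c, det(M) is linear in c: det(M) = (-15)·c + (56).
Set (-15)·c + (56) = 116  ⇒  (-15)·c = 60  ⇒  c = -4.

c = -4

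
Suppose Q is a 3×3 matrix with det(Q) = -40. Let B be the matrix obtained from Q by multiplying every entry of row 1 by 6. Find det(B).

Scaling one row by 6 multiplies the determinant by 6.
det(B) = (6)·(-40) = -240

det(B) = -240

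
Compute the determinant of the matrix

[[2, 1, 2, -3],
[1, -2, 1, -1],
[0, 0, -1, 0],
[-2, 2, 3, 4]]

The determinant is 8.

Expand along row 3 (it has 3 zeros):
  + (-1) · M_33   where M_33 = det([2 1 -3; 1 -2 -1; -2 2 4]) = -8
det = (+1)·(-1)·(-8) = 8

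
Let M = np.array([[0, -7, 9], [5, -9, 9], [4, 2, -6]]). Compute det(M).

The determinant is -48.

Expand along row 1:
  − (-7) · |5 9; 4 -6| = −(-7)·(-30 − 36) = -462
  + 9 · |5 -9; 4 2| = 9·(10 − (-36)) = 414
Sum: (-462) + (414) = -48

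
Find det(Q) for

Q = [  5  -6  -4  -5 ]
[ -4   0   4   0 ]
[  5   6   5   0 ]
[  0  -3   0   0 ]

Expand along row 4 (it has 3 zeros):
  + (-3) · M_42   where M_42 = det([5 -4 -5; -4 4 0; 5 5 0]) = 200
det = (+1)·(-3)·(200) = -600

-600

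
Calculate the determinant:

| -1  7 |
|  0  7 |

-7

det = (-1)·7 − 7·0 = -7 − 0 = -7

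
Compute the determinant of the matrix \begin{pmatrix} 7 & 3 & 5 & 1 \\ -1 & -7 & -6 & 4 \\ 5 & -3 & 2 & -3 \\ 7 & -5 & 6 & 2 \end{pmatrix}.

Expand along row 1:
  + (7) · M_11   where M_11 = det([-7 -6 4; -3 2 -3; -5 6 2]) = -312
  − (3) · M_12   where M_12 = det([-1 -6 4; 5 2 -3; 7 6 2]) = 228
  + (5) · M_13   where M_13 = det([-1 -7 4; 5 -3 -3; 7 -5 2]) = 222
  − (1) · M_14   where M_14 = det([-1 -7 -6; 5 -3 2; 7 -5 6]) = 144
det = (+1)·(7)·(-312) + (-1)·(3)·(228) + (+1)·(5)·(222) + (-1)·(1)·(144) = -1902

The determinant is -1902.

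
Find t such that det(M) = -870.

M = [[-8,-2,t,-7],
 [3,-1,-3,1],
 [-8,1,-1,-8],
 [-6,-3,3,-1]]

Expanding along the column containing t, det(M) is linear in t: det(M) = (-85)·t + (-190).
Set (-85)·t + (-190) = -870  ⇒  (-85)·t = -680  ⇒  t = 8.

8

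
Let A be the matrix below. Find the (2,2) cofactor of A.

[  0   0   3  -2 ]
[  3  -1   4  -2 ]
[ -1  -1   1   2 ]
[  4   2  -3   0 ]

26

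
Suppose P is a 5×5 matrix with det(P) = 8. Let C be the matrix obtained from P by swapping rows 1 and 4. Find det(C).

Swapping two rows multiplies the determinant by −1.
det(C) = (-1)·(8) = -8

-8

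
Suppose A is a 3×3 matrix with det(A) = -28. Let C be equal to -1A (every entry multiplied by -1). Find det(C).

The determinant is 28.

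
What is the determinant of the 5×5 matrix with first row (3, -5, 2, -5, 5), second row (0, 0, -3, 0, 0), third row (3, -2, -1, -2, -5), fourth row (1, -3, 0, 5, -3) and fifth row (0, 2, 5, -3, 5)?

Expand along row 2 (it has 4 zeros):
  − (-3) · M_23   where M_23 = det([3 -5 -5 5; 3 -2 -2 -5; 1 -3 5 -3; 0 2 -3 5]) = 430
det = (-1)·(-3)·(430) = 1290

The determinant is 1290.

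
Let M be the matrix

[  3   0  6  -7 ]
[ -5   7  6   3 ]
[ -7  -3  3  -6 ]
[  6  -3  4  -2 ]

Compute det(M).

Expand along row 1 (it has 1 zero):
  + (3) · M_11   where M_11 = det([7 6 3; -3 3 -6; -3 4 -2]) = 189
  + (6) · M_13   where M_13 = det([-5 7 3; -7 -3 -6; 6 -3 -2]) = -173
  − (-7) · M_14   where M_14 = det([-5 7 6; -7 -3 3; 6 -3 4]) = 571
det = (+1)·(3)·(189) + (+1)·(6)·(-173) + (-1)·(-7)·(571) = 3526

det(M) = 3526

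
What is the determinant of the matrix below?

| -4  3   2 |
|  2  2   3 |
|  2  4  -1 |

The determinant is 88.

Expand along column 1:
  + (-4) · |2 3; 4 -1| = (-4)·(-2 − 12) = 56
  − 2 · |3 2; 4 -1| = −2·(-3 − 8) = 22
  + 2 · |3 2; 2 3| = 2·(9 − 4) = 10
Sum: (56) + (22) + (10) = 88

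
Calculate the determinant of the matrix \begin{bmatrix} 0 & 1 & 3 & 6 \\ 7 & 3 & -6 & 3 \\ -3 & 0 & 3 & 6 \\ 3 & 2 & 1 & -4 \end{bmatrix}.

-234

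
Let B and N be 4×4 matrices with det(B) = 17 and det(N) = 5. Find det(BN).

|BN| = 85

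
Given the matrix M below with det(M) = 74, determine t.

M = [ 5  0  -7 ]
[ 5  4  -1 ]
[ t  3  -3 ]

8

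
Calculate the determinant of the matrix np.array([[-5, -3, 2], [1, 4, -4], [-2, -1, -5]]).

95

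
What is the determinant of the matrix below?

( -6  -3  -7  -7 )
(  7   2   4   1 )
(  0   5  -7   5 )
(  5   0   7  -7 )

Expand along row 3 (it has 1 zero):
  − (5) · M_32   where M_32 = det([-6 -7 -7; 7 4 1; 5 7 -7]) = -371
  + (-7) · M_33   where M_33 = det([-6 -3 -7; 7 2 1; 5 0 -7]) = -8
  − (5) · M_34   where M_34 = det([-6 -3 -7; 7 2 4; 5 0 7]) = 73
det = (-1)·(5)·(-371) + (+1)·(-7)·(-8) + (-1)·(5)·(73) = 1546

1546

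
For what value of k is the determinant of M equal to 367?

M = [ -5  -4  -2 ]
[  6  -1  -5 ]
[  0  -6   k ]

Expanding along the column containing k, det(M) is linear in k: det(M) = (29)·k + (222).
Set (29)·k + (222) = 367  ⇒  (29)·k = 145  ⇒  k = 5.

5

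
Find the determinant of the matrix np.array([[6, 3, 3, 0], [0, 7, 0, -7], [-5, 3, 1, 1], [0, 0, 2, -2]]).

Expand along row 2 (it has 2 zeros):
  + (7) · M_22   where M_22 = det([6 3 0; -5 1 1; 0 2 -2]) = -54
  + (-7) · M_24   where M_24 = det([6 3 3; -5 3 1; 0 0 2]) = 66
det = (+1)·(7)·(-54) + (+1)·(-7)·(66) = -840

-840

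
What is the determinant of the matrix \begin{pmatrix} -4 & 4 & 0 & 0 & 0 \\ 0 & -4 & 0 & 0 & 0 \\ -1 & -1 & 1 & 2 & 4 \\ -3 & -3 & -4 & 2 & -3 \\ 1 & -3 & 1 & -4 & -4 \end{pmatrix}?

The matrix is block lower-triangular with a 2×2 block and a 3×3 block on the diagonal, so its determinant equals the product of the determinants of the diagonal blocks.
det of the 2×2 block = 16
det of the 3×3 block = -2
det = (16)·(-2) = -32

The determinant is -32.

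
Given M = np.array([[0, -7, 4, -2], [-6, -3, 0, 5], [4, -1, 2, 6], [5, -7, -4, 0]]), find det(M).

Expand along row 1 (it has 1 zero):
  − (-7) · M_12   where M_12 = det([-6 0 5; 4 2 6; 5 -4 0]) = -274
  + (4) · M_13   where M_13 = det([-6 -3 5; 4 -1 6; 5 -7 0]) = -457
  − (-2) · M_14   where M_14 = det([-6 -3 0; 4 -1 2; 5 -7 -4]) = -186
det = (-1)·(-7)·(-274) + (+1)·(4)·(-457) + (-1)·(-2)·(-186) = -4118

-4118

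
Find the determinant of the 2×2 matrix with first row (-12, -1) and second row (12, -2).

The determinant is 36.

det = (-12)·(-2) − (-1)·12 = 24 − (-12) = 36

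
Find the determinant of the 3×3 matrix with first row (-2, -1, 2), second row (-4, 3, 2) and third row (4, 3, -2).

Expand along row 1:
  + (-2) · |3 2; 3 -2| = (-2)·(-6 − 6) = 24
  − (-1) · |-4 2; 4 -2| = −(-1)·(8 − 8) = 0
  + 2 · |-4 3; 4 3| = 2·(-12 − 12) = -48
Sum: (24) + (0) + (-48) = -24

-24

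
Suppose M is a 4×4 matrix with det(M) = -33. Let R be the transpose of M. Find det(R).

-33

det(Mᵀ) = det(M).
det(R) = (1)·(-33) = -33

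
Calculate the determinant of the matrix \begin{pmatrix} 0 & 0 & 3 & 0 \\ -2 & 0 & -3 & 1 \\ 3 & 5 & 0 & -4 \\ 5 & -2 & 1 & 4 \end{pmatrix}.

Expand along row 1 (it has 3 zeros):
  + (3) · M_13   where M_13 = det([-2 0 1; 3 5 -4; 5 -2 4]) = -55
det = (+1)·(3)·(-55) = -165

-165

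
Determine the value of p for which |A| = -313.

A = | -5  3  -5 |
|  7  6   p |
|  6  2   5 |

-6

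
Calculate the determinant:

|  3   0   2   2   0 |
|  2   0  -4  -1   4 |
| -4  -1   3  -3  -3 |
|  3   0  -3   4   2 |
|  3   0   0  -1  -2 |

Expand along column 2 (it has 4 zeros):
  − (-1) · M_32   where M_32 = det([3 2 2 0; 2 -4 -1 4; 3 -3 4 2; 3 0 -1 -2]) = 294
det = (-1)·(-1)·(294) = 294

294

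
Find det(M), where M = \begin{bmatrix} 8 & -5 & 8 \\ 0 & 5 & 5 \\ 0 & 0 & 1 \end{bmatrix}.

The determinant is 40.

M is upper triangular, so det(M) is the product of the diagonal entries:
det = (8) · (5) · (1) = 40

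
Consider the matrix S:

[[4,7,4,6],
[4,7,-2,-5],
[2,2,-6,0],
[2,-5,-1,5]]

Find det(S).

The determinant is 2110.

Expand along row 3 (it has 1 zero):
  + (2) · M_31   where M_31 = det([7 4 6; 7 -2 -5; -5 -1 5]) = -247
  − (2) · M_32   where M_32 = det([4 4 6; 4 -2 -5; 2 -1 5]) = -180
  + (-6) · M_33   where M_33 = det([4 7 6; 4 7 -5; 2 -5 5]) = -374
det = (+1)·(2)·(-247) + (-1)·(2)·(-180) + (+1)·(-6)·(-374) = 2110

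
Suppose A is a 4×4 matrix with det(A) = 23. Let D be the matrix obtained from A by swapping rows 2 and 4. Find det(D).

The determinant is -23.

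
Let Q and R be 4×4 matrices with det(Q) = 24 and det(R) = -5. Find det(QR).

The determinant is -120.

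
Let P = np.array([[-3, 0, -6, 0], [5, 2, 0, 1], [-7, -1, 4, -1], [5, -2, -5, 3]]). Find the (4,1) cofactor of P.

Delete row 4 and column 1; the remaining 3×3 submatrix is [0 -6 0; 2 0 1; -1 4 -1].
Its determinant is -6.
The cofactor carries sign (−1)^(4+1) = −1, so C_{4,1} = −(-6) = 6.

6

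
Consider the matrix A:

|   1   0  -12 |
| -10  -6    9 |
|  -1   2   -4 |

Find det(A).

Expand along column 2:
  + (-6) · |1 -12; -1 -4| = (-6)·(-4 − 12) = 96
  − 2 · |1 -12; -10 9| = −2·(9 − 120) = 222
Sum: (96) + (222) = 318

318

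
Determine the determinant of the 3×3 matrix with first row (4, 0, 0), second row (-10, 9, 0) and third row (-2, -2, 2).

72

The matrix is lower triangular, so the determinant is the product of the diagonal entries:
det = (4) · (9) · (2) = 72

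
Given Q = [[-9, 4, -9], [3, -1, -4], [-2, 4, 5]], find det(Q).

Expand along column 1:
  + (-9) · |-1 -4; 4 5| = (-9)·(-5 − (-16)) = -99
  − 3 · |4 -9; 4 5| = −3·(20 − (-36)) = -168
  + (-2) · |4 -9; -1 -4| = (-2)·(-16 − 9) = 50
Sum: (-99) + (-168) + (50) = -217

-217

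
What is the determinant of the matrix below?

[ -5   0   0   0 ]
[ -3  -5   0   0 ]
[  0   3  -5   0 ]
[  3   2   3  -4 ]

The determinant is 500.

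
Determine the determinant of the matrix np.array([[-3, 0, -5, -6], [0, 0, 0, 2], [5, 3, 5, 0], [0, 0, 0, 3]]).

0

Expand along row 2 (it has 3 zeros):
  + (2) · M_24   where M_24 = det([-3 0 -5; 5 3 5; 0 0 0]) = 0
det = (+1)·(2)·(0) = 0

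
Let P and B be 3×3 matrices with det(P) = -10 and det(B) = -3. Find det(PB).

The determinant is 30.

det(PB) = det(P)·det(B) = (-10)·(-3) = 30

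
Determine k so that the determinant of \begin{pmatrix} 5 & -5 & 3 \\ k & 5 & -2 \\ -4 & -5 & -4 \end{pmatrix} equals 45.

k = -5

Expanding along the row containing k, det(A) is linear in k: det(A) = (-35)·k + (-130).
Set (-35)·k + (-130) = 45  ⇒  (-35)·k = 175  ⇒  k = -5.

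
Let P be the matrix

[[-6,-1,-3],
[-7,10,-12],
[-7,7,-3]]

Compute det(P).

The determinant is -450.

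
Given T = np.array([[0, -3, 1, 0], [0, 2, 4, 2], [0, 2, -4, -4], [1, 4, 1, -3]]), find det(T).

Expand along column 1 (it has 3 zeros):
  − (1) · M_41   where M_41 = det([-3 1 0; 2 4 2; 2 -4 -4]) = 36
det = (-1)·(1)·(36) = -36

det(T) = -36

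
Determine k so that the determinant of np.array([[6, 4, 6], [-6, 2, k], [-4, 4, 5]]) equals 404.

Expanding along the row containing k, det(B) is linear in k: det(B) = (-40)·k + (84).
Set (-40)·k + (84) = 404  ⇒  (-40)·k = 320  ⇒  k = -8.

k = -8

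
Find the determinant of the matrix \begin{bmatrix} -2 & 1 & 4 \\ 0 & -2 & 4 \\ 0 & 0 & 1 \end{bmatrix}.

4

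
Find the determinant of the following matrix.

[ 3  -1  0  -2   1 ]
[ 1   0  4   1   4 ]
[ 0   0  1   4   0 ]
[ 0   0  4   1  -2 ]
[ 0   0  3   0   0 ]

The matrix is block upper-triangular with a 2×2 block and a 3×3 block on the diagonal, so its determinant equals the product of the determinants of the diagonal blocks.
det of the 2×2 block = 1
det of the 3×3 block = -24
det = (1)·(-24) = -24

-24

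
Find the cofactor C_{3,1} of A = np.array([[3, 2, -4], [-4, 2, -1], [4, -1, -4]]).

The cofactor is 6.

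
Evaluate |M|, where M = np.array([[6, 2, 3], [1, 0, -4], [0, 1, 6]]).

The determinant is 15.

Expand along row 2:
  − 1 · |2 3; 1 6| = −1·(12 − 3) = -9
  − (-4) · |6 2; 0 1| = −(-4)·(6 − 0) = 24
Sum: (-9) + (24) = 15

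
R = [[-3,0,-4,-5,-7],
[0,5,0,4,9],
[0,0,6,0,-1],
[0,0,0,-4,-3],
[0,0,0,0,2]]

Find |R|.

R is upper triangular, so det(R) is the product of the diagonal entries:
det = (-3) · (5) · (6) · (-4) · (2) = 720

The determinant is 720.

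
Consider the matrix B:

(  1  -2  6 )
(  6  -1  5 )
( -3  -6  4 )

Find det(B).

det(B) = -130

Expand along column 1:
  + 1 · |-1 5; -6 4| = 1·(-4 − (-30)) = 26
  − 6 · |-2 6; -6 4| = −6·(-8 − (-36)) = -168
  + (-3) · |-2 6; -1 5| = (-3)·(-10 − (-6)) = 12
Sum: (26) + (-168) + (12) = -130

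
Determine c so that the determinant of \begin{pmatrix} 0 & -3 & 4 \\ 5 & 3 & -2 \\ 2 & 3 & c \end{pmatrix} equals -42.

c = -6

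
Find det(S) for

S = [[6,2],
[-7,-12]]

det(S) = 6·(-12) − 2·(-7) = -72 − (-14) = -58

det(S) = -58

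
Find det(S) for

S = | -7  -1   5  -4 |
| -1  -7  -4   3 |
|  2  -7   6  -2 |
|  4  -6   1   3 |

1172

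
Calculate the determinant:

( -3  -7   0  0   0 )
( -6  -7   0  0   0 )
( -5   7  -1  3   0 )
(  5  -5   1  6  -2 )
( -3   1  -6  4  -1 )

-777

The matrix is block lower-triangular with a 2×2 block and a 3×3 block on the diagonal, so its determinant equals the product of the determinants of the diagonal blocks.
det of the 2×2 block = -21
det of the 3×3 block = 37
det = (-21)·(37) = -777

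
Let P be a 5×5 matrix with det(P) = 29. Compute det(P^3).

det(P^3) = (det P)^3 = (29)^3 = 24389

24389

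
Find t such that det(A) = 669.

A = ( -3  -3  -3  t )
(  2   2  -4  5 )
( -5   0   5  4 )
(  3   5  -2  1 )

1

Expanding along the row containing t, det(A) is linear in t: det(A) = (-60)·t + (729).
Set (-60)·t + (729) = 669  ⇒  (-60)·t = -60  ⇒  t = 1.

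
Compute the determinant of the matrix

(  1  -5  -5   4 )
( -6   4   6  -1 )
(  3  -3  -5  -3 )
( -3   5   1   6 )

800

Expand along row 1:
  + (1) · M_11   where M_11 = det([4 6 -1; -3 -5 -3; 5 1 6]) = -112
  − (-5) · M_12   where M_12 = det([-6 6 -1; 3 -5 -3; -3 1 6]) = 120
  + (-5) · M_13   where M_13 = det([-6 4 -1; 3 -3 -3; -3 5 6]) = -24
  − (4) · M_14   where M_14 = det([-6 4 6; 3 -3 -5; -3 5 1]) = -48
det = (+1)·(1)·(-112) + (-1)·(-5)·(120) + (+1)·(-5)·(-24) + (-1)·(4)·(-48) = 800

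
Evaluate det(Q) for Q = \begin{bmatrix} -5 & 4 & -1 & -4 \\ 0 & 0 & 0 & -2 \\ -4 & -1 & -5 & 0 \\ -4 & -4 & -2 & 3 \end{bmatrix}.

Expand along row 2 (it has 3 zeros):
  + (-2) · M_24   where M_24 = det([-5 4 -1; -4 -1 -5; -4 -4 -2]) = 126
det = (+1)·(-2)·(126) = -252

-252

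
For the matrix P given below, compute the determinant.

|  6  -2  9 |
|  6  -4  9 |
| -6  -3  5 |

The determinant is -168.

Expand along column 1:
  + 6 · |-4 9; -3 5| = 6·(-20 − (-27)) = 42
  − 6 · |-2 9; -3 5| = −6·(-10 − (-27)) = -102
  + (-6) · |-2 9; -4 9| = (-6)·(-18 − (-36)) = -108
Sum: (42) + (-102) + (-108) = -168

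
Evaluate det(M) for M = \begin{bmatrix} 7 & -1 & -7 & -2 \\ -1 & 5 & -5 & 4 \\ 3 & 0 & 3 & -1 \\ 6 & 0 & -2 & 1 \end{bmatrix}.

Expand along column 2 (it has 2 zeros):
  − (-1) · M_12   where M_12 = det([-1 -5 4; 3 3 -1; 6 -2 1]) = -52
  + (5) · M_22   where M_22 = det([7 -7 -2; 3 3 -1; 6 -2 1]) = 118
det = (-1)·(-1)·(-52) + (+1)·(5)·(118) = 538

det(M) = 538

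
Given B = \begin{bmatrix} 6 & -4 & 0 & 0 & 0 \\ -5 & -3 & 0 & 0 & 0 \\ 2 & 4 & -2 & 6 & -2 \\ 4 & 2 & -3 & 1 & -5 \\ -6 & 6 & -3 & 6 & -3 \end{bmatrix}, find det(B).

B is block lower-triangular with a 2×2 block and a 3×3 block on the diagonal, so its determinant equals the product of the determinants of the diagonal blocks.
det of the 2×2 block = -38
det of the 3×3 block = 12
det = (-38)·(12) = -456

The determinant is -456.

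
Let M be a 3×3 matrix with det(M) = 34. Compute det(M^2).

1156

det(M^2) = (det M)^2 = (34)^2 = 1156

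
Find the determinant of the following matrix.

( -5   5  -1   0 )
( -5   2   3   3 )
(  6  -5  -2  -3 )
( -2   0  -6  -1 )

-164

Expand along row 1 (it has 1 zero):
  + (-5) · M_11   where M_11 = det([2 3 3; -5 -2 -3; 0 -6 -1]) = 43
  − (5) · M_12   where M_12 = det([-5 3 3; 6 -2 -3; -2 -6 -1]) = -4
  + (-1) · M_13   where M_13 = det([-5 2 3; 6 -5 -3; -2 0 -1]) = -31
det = (+1)·(-5)·(43) + (-1)·(5)·(-4) + (+1)·(-1)·(-31) = -164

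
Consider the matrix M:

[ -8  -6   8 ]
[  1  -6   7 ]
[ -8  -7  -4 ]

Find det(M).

Expand along row 1:
  + (-8) · |-6 7; -7 -4| = (-8)·(24 − (-49)) = -584
  − (-6) · |1 7; -8 -4| = −(-6)·(-4 − (-56)) = 312
  + 8 · |1 -6; -8 -7| = 8·(-7 − 48) = -440
Sum: (-584) + (312) + (-440) = -712

-712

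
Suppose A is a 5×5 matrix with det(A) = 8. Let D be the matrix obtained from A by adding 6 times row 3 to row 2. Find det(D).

Adding a multiple of one row to another leaves the determinant unchanged.
det(D) = (1)·(8) = 8

det(D) = 8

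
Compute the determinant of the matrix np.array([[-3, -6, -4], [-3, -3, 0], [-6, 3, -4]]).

144

Expand along column 3:
  + (-4) · |-3 -3; -6 3| = (-4)·(-9 − 18) = 108
  + (-4) · |-3 -6; -3 -3| = (-4)·(9 − 18) = 36
Sum: (108) + (36) = 144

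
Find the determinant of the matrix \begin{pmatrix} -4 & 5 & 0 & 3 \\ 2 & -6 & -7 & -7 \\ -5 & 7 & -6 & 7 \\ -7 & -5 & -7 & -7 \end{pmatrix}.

Expand along row 1 (it has 1 zero):
  + (-4) · M_11   where M_11 = det([-6 -7 -7; 7 -6 7; -5 -7 -7]) = -91
  − (5) · M_12   where M_12 = det([2 -7 -7; -5 -6 7; -7 -7 -7]) = 819
  − (3) · M_14   where M_14 = det([2 -6 -7; -5 7 -6; -7 -5 -7]) = -718
det = (+1)·(-4)·(-91) + (-1)·(5)·(819) + (-1)·(3)·(-718) = -1577

-1577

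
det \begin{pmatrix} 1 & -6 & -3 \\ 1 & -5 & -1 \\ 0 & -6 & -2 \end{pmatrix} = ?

Expand along row 3:
  − (-6) · |1 -3; 1 -1| = −(-6)·(-1 − (-3)) = 12
  + (-2) · |1 -6; 1 -5| = (-2)·(-5 − (-6)) = -2
Sum: (12) + (-2) = 10

10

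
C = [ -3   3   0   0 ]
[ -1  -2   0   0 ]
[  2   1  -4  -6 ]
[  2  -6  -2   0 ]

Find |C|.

C is block lower-triangular with a 2×2 block and a 2×2 block on the diagonal, so its determinant equals the product of the determinants of the diagonal blocks.
det of the 2×2 block = 9
det of the 2×2 block = -12
det = (9)·(-12) = -108

det(C) = -108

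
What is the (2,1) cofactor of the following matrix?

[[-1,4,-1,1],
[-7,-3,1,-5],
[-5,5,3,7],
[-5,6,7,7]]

102

Delete row 2 and column 1; the remaining 3×3 submatrix is [4 -1 1; 5 3 7; 6 7 7].
Its determinant is -102.
The cofactor carries sign (−1)^(2+1) = −1, so C_{2,1} = −(-102) = 102.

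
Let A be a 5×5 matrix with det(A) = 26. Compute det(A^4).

456976

det(A^4) = (det A)^4 = (26)^4 = 456976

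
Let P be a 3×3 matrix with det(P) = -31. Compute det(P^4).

923521

det(P^4) = (det P)^4 = (-31)^4 = 923521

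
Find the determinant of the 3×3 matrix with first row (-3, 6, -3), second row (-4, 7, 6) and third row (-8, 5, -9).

The determinant is -333.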